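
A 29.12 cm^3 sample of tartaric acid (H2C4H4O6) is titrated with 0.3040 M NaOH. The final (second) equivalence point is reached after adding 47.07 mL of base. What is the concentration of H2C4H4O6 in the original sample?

n(NaOH) = 0.3040 x 0.04707 = 0.01431 mol.
At the final (second) equivalence point, 2 mol OH^- react per mol H2C4H4O6, so n(H2C4H4O6) = 0.01431 / 2 = 0.007155 mol.
[H2C4H4O6] = 0.007155 / 0.02912 L = 0.246 M.

0.246 M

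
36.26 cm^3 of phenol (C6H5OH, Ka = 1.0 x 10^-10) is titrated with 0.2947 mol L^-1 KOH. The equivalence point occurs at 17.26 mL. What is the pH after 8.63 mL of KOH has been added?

10.00

8.63 mL is exactly half the equivalence volume (17.26/2), i.e. the half-equivalence point.
There, n(HA) = n(A^-), so pH = pKa = -log(1.0 x 10^-10) = 10.00.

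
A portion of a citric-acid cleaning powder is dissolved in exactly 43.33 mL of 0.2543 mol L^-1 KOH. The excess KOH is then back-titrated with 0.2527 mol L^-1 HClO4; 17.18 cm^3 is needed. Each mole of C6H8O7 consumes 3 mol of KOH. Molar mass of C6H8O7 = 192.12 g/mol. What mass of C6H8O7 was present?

Total n(KOH) added = 0.2543 x 0.04333 = 0.01102 mol.
n(HClO4) used = 0.2527 x 0.01718 = 0.004341 mol, which equals the excess n(KOH).
So n(KOH) consumed by the sample = 0.01102 - 0.004341 = 0.006677 mol.
n(C6H8O7) = 0.006677 / 3 = 0.002226 mol.
mass = 0.002226 mol x 192.12 g/mol = 0.428 g.

0.428 g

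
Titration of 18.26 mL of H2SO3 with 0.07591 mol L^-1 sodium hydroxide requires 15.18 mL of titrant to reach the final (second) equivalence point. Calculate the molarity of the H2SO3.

n(NaOH) = 0.07591 x 0.01518 = 0.001152 mol.
At the final (second) equivalence point, 2 mol OH^- react per mol H2SO3, so n(H2SO3) = 0.001152 / 2 = 0.0005762 mol.
[H2SO3] = 0.0005762 / 0.01826 L = 0.0316 M.

0.0316 M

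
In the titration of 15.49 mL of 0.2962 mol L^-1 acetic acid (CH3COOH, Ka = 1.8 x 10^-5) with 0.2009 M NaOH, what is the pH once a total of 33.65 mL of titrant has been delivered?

12.65

n(acid) = 0.2962 x 0.01549 = 0.004588 mol; n(NaOH) added = 0.2009 x 0.03365 = 0.006760 mol.
Base is in excess by 0.006760 - 0.004588 = 0.002172 mol in a total volume of 0.04914 L.
[OH^-] = 0.002172/0.04914 = 0.04420 M, so pOH = 1.35 and pH = 14.00 - 1.35 = 12.65.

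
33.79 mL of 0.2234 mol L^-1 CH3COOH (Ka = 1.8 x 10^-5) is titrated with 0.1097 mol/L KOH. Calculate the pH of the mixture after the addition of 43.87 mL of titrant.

Initial n(CH3COOH) = 0.2234 x 0.03379 = 0.007549 mol.
n(KOH) added = 0.1097 x 0.04387 = 0.004813 mol, converting that many moles of CH3COOH to CH3COO-.
Remaining n(CH3COOH) = 0.002736 mol; n(CH3COO-) = 0.004813 mol.
By Henderson-Hasselbalch, pH = pKa + log([A^-]/[HA]) = 4.74 + log(0.004813/0.002736) = 4.74 + (+0.25) = 4.99.

4.99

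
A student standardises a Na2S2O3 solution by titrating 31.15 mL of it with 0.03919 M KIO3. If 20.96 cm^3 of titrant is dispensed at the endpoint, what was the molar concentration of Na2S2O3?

0.158 M

n(KIO3) = 0.03919 x 0.02096 = 0.0008214 mol.
From the balanced equation, 1 mol KIO3 reacts with 6 mol Na2S2O3, so n(Na2S2O3) = 0.0008214 x 6/1 = 0.004929 mol.
[Na2S2O3] = 0.004929 / 0.03115 L = 0.158 M.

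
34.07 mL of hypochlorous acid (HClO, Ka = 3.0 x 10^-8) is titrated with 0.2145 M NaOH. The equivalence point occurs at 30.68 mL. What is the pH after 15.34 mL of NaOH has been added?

7.52

15.34 mL is exactly half the equivalence volume (30.68/2), i.e. the half-equivalence point.
There, n(HA) = n(A^-), so pH = pKa = -log(3.0 x 10^-8) = 7.52.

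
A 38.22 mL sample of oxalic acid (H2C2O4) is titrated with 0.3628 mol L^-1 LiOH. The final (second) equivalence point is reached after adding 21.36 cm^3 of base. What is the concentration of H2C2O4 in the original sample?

0.101 M

n(LiOH) = 0.3628 x 0.02136 = 0.007749 mol.
At the final (second) equivalence point, 2 mol OH^- react per mol H2C2O4, so n(H2C2O4) = 0.007749 / 2 = 0.003875 mol.
[H2C2O4] = 0.003875 / 0.03822 L = 0.101 M.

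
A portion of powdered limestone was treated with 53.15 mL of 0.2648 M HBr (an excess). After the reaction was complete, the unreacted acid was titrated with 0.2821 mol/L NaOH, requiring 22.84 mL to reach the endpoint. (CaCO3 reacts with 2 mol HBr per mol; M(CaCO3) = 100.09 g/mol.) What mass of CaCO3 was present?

0.382 g

Total n(HBr) added = 0.2648 x 0.05315 = 0.01407 mol.
n(NaOH) used = 0.2821 x 0.02284 = 0.006443 mol, which equals the excess n(HBr).
So n(HBr) consumed by the sample = 0.01407 - 0.006443 = 0.007631 mol.
n(CaCO3) = 0.007631 / 2 = 0.003815 mol.
mass = 0.003815 mol x 100.09 g/mol = 0.382 g.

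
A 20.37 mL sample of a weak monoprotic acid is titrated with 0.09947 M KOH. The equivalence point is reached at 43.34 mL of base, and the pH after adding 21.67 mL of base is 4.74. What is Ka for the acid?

1.8 x 10^-5

21.67 mL is half of the equivalence volume, so this is the half-equivalence point where [HA] = [A^-].
At half-equivalence pH = pKa, so pKa = 4.74.
Ka = 10^(-4.74) = 1.8 x 10^-5.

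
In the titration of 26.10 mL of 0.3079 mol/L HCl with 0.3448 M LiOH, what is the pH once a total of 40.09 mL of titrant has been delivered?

n(acid) = 0.3079 x 0.02610 = 0.008036 mol; n(LiOH) added = 0.3448 x 0.04009 = 0.01382 mol.
Base is in excess by 0.01382 - 0.008036 = 0.005787 mol in a total volume of 0.06619 L.
[OH^-] = 0.005787/0.06619 = 0.08743 M, so pOH = 1.06 and pH = 14.00 - 1.06 = 12.94.

12.94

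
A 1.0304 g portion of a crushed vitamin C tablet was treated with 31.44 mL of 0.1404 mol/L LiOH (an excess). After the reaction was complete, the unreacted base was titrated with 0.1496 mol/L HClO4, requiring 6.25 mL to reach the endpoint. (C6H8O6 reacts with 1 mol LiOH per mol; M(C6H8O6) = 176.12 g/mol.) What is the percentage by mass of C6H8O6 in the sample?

Total n(LiOH) added = 0.1404 x 0.03144 = 0.004414 mol.
n(HClO4) used = 0.1496 x 0.006250 = 0.0009350 mol, which equals the excess n(LiOH).
So n(LiOH) consumed by the sample = 0.004414 - 0.0009350 = 0.003479 mol.
n(C6H8O6) = 0.003479 / 1 = 0.003479 mol.
mass C6H8O6 = 0.003479 x 176.12 = 0.6128 g, so %C6H8O6 = 0.6128/1.0304 x 100 = 59.5%.

59.5%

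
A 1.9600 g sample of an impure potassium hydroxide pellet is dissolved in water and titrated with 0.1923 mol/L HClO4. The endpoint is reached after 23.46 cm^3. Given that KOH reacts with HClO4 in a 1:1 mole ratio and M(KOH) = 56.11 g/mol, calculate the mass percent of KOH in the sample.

12.9%

n(HClO4) = 0.1923 x 0.02346 = 0.004511 mol.
n(KOH) = 0.004511 / 1 = 0.004511 mol.
mass of KOH = 0.004511 x 56.11 = 0.2531 g.
% purity = 0.2531 / 1.9600 x 100 = 12.9%.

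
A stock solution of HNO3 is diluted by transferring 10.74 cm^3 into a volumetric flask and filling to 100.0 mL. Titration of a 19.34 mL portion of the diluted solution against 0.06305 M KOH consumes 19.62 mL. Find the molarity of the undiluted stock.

0.596 M

n(KOH) = 0.06305 x 0.01962 = 0.001237 mol.
n(HNO3) in the aliquot = 0.001237 mol.
[diluted HNO3] = 0.001237 / 0.01934 = 0.06396 M.
Dilution factor = 100.0/10.74 = 9.311, so [stock] = 0.06396 x 9.311 = 0.596 M.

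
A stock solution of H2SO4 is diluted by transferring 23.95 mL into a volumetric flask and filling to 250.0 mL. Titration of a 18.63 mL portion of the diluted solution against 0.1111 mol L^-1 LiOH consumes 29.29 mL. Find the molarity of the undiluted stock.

n(LiOH) = 0.1111 x 0.02929 = 0.003254 mol.
n(H2SO4) in the aliquot = 0.003254 x 1/2 = 0.001627 mol.
[diluted H2SO4] = 0.001627 / 0.01863 = 0.08734 M.
Dilution factor = 250.0/23.95 = 10.44, so [stock] = 0.08734 x 10.44 = 0.912 M.

0.912 M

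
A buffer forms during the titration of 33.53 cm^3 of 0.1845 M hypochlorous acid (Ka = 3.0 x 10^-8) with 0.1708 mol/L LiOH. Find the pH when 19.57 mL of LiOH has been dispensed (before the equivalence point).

Initial n(HClO) = 0.1845 x 0.03353 = 0.006186 mol.
n(LiOH) added = 0.1708 x 0.01957 = 0.003343 mol, converting that many moles of HClO to ClO-.
Remaining n(HClO) = 0.002844 mol; n(ClO-) = 0.003343 mol.
By Henderson-Hasselbalch, pH = pKa + log([A^-]/[HA]) = 7.52 + log(0.003343/0.002844) = 7.52 + (+0.07) = 7.59.

7.59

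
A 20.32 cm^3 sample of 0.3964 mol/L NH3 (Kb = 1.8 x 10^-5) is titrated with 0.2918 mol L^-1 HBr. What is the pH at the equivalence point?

n(NH3) = 0.3964 x 0.02032 = 0.008055 mol; V(HBr) at equivalence = 0.008055/0.2918 = 0.02760 L.
At equivalence the base is fully converted to NH4+; total volume = 0.04792 L, so [NH4+] = 0.008055/0.04792 = 0.1681 M.
Ka(NH4+) = Kw/Kb = 1.0e-14 / 1.8 x 10^-5 = 5.56e-10.
[H^+] = sqrt(Ka x [NH4+]) = sqrt(5.56e-10 x 0.1681) = 9.66e-6 M.
pH = -log(9.66e-6) = 5.01.

5.01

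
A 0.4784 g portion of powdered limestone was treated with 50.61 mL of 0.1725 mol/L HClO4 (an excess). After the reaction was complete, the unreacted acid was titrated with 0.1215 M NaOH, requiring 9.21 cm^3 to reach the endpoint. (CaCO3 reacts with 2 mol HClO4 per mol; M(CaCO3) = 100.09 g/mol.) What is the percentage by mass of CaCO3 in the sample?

79.6%

Total n(HClO4) added = 0.1725 x 0.05061 = 0.008730 mol.
n(NaOH) used = 0.1215 x 0.009210 = 0.001119 mol, which equals the excess n(HClO4).
So n(HClO4) consumed by the sample = 0.008730 - 0.001119 = 0.007611 mol.
n(CaCO3) = 0.007611 / 2 = 0.003806 mol.
mass CaCO3 = 0.003806 x 100.09 = 0.3809 g, so %CaCO3 = 0.3809/0.4784 x 100 = 79.6%.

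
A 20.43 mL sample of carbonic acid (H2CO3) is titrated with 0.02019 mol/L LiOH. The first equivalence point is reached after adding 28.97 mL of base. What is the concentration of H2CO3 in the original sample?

0.0286 M

n(LiOH) = 0.02019 x 0.02897 = 0.0005849 mol.
At the first equivalence point, 1 mol OH^- react per mol H2CO3, so n(H2CO3) = 0.0005849 / 1 = 0.0005849 mol.
[H2CO3] = 0.0005849 / 0.02043 L = 0.0286 M.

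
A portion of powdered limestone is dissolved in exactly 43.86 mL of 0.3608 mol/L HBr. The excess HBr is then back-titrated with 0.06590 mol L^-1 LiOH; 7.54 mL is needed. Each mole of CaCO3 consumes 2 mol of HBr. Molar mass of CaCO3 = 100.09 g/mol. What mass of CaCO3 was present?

Total n(HBr) added = 0.3608 x 0.04386 = 0.01582 mol.
n(LiOH) used = 0.06590 x 0.007540 = 0.0004969 mol, which equals the excess n(HBr).
So n(HBr) consumed by the sample = 0.01582 - 0.0004969 = 0.01533 mol.
n(CaCO3) = 0.01533 / 2 = 0.007664 mol.
mass = 0.007664 mol x 100.09 g/mol = 0.767 g.

0.767 g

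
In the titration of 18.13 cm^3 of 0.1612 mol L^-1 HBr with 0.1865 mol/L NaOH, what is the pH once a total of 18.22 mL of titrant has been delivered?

n(acid) = 0.1612 x 0.01813 = 0.002923 mol; n(NaOH) added = 0.1865 x 0.01822 = 0.003398 mol.
Base is in excess by 0.003398 - 0.002923 = 0.0004755 mol in a total volume of 0.03635 L.
[OH^-] = 0.0004755/0.03635 = 0.01308 M, so pOH = 1.88 and pH = 14.00 - 1.88 = 12.12.

12.12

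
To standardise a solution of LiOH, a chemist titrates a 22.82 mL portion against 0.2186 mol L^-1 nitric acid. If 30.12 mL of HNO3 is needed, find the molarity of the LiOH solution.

0.289 M

n(HNO3) delivered = 0.2186 x 0.03012 = 0.006584 mol.
For a 1:1 reaction, n(LiOH) = 0.006584 mol.
[LiOH] = 0.006584 mol / 0.02282 L = 0.289 M.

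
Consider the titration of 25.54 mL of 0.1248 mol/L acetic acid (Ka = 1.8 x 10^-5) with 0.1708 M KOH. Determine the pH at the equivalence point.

8.80

n(CH3COOH) = 0.1248 x 0.02554 = 0.003187 mol; V(KOH) at equivalence = 0.003187/0.1708 = 0.01866 L.
At equivalence all the acid is converted to CH3COO-; total volume = 0.02554 + 0.01866 = 0.04420 L, so [CH3COO-] = 0.003187/0.04420 = 0.07211 M.
Kb = Kw/Ka = 1.0e-14 / 1.8 x 10^-5 = 5.56e-10.
[OH^-] = sqrt(Kb x [CH3COO-]) = sqrt(5.56e-10 x 0.07211) = 6.33e-6 M.
pOH = 5.20, so pH = 14.00 - 5.20 = 8.80.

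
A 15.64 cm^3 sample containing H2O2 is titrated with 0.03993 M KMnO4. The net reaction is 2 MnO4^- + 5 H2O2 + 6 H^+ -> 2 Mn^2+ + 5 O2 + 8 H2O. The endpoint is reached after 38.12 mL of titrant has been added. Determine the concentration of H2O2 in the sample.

n(KMnO4) = 0.03993 x 0.03812 = 0.001522 mol.
From the balanced equation, 2 mol KMnO4 reacts with 5 mol H2O2, so n(H2O2) = 0.001522 x 5/2 = 0.003805 mol.
[H2O2] = 0.003805 / 0.01564 L = 0.243 M.

0.243 M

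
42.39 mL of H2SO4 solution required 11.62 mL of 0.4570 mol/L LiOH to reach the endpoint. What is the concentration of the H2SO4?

0.0626 M

n(LiOH) delivered = 0.4570 x 0.01162 = 0.005310 mol.
The reaction is 1 H2SO4 + 2 LiOH, so n(H2SO4) = 0.005310 x 1/2 = 0.002655 mol.
[H2SO4] = 0.002655 mol / 0.04239 L = 0.0626 M.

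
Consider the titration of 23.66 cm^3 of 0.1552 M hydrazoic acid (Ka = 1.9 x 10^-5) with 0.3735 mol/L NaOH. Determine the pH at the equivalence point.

n(HN3) = 0.1552 x 0.02366 = 0.003672 mol; V(NaOH) at equivalence = 0.003672/0.3735 = 0.009831 L.
At equivalence all the acid is converted to N3-; total volume = 0.02366 + 0.009831 = 0.03349 L, so [N3-] = 0.003672/0.03349 = 0.1096 M.
Kb = Kw/Ka = 1.0e-14 / 1.9 x 10^-5 = 5.26e-10.
[OH^-] = sqrt(Kb x [N3-]) = sqrt(5.26e-10 x 0.1096) = 7.60e-6 M.
pOH = 5.12, so pH = 14.00 - 5.12 = 8.88.

8.88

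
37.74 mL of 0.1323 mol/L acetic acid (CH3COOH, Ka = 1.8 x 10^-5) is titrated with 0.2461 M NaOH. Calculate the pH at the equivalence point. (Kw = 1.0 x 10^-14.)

8.84

n(CH3COOH) = 0.1323 x 0.03774 = 0.004993 mol; V(NaOH) at equivalence = 0.004993/0.2461 = 0.02029 L.
At equivalence all the acid is converted to CH3COO-; total volume = 0.03774 + 0.02029 = 0.05803 L, so [CH3COO-] = 0.004993/0.05803 = 0.08604 M.
Kb = Kw/Ka = 1.0e-14 / 1.8 x 10^-5 = 5.56e-10.
[OH^-] = sqrt(Kb x [CH3COO-]) = sqrt(5.56e-10 x 0.08604) = 6.91e-6 M.
pOH = 5.16, so pH = 14.00 - 5.16 = 8.84.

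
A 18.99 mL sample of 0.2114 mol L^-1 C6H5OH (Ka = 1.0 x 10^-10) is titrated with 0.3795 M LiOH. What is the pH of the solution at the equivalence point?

n(C6H5OH) = 0.2114 x 0.01899 = 0.004014 mol; V(LiOH) at equivalence = 0.004014/0.3795 = 0.01058 L.
At equivalence all the acid is converted to C6H5O-; total volume = 0.01899 + 0.01058 = 0.02957 L, so [C6H5O-] = 0.004014/0.02957 = 0.1358 M.
Kb = Kw/Ka = 1.0e-14 / 1.0 x 10^-10 = 0.000100.
[OH^-] = sqrt(Kb x [C6H5O-]) = sqrt(0.000100 x 0.1358) = 0.00368 M.
pOH = 2.43, so pH = 14.00 - 2.43 = 11.57.

11.57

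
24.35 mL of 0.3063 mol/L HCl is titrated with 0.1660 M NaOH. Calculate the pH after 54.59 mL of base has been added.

12.31

n(acid) = 0.3063 x 0.02435 = 0.007458 mol; n(NaOH) added = 0.1660 x 0.05459 = 0.009062 mol.
Base is in excess by 0.009062 - 0.007458 = 0.001604 mol in a total volume of 0.07894 L.
[OH^-] = 0.001604/0.07894 = 0.02031 M, so pOH = 1.69 and pH = 14.00 - 1.69 = 12.31.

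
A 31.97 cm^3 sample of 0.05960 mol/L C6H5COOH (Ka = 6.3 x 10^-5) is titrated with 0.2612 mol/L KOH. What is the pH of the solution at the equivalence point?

8.44

n(C6H5COOH) = 0.05960 x 0.03197 = 0.001905 mol; V(KOH) at equivalence = 0.001905/0.2612 = 0.007295 L.
At equivalence all the acid is converted to C6H5COO-; total volume = 0.03197 + 0.007295 = 0.03926 L, so [C6H5COO-] = 0.001905/0.03926 = 0.04853 M.
Kb = Kw/Ka = 1.0e-14 / 6.3 x 10^-5 = 1.59e-10.
[OH^-] = sqrt(Kb x [C6H5COO-]) = sqrt(1.59e-10 x 0.04853) = 2.78e-6 M.
pOH = 5.56, so pH = 14.00 - 5.56 = 8.44.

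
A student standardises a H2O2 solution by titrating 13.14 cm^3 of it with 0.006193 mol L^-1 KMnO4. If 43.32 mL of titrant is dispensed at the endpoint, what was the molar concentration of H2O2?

n(KMnO4) = 0.006193 x 0.04332 = 0.0002683 mol.
From the balanced equation, 2 mol KMnO4 reacts with 5 mol H2O2, so n(H2O2) = 0.0002683 x 5/2 = 0.0006707 mol.
[H2O2] = 0.0006707 / 0.01314 L = 0.0510 M.

0.0510 M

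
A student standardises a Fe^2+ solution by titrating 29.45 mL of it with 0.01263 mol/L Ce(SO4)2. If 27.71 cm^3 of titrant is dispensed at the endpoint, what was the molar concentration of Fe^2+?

0.0119 M

n(Ce(SO4)2) = 0.01263 x 0.02771 = 0.0003500 mol.
From the balanced equation, 1 mol Ce(SO4)2 reacts with 1 mol Fe^2+, so n(Fe^2+) = 0.0003500 x 1/1 = 0.0003500 mol.
[Fe^2+] = 0.0003500 / 0.02945 L = 0.0119 M.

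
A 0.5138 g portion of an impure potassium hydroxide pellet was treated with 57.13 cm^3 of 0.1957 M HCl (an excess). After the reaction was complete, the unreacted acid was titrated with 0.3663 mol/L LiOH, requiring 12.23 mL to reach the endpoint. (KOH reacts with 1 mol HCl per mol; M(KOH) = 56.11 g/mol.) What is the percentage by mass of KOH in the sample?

Total n(HCl) added = 0.1957 x 0.05713 = 0.01118 mol.
n(LiOH) used = 0.3663 x 0.01223 = 0.004480 mol, which equals the excess n(HCl).
So n(HCl) consumed by the sample = 0.01118 - 0.004480 = 0.006700 mol.
n(KOH) = 0.006700 / 1 = 0.006700 mol.
mass KOH = 0.006700 x 56.11 = 0.3760 g, so %KOH = 0.3760/0.5138 x 100 = 73.2%.

73.2%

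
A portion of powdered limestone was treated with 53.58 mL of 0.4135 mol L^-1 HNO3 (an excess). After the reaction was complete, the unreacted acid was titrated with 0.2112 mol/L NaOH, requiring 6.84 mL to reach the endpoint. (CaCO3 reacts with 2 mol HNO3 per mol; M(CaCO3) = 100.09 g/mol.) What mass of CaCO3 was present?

1.04 g

Total n(HNO3) added = 0.4135 x 0.05358 = 0.02216 mol.
n(NaOH) used = 0.2112 x 0.006840 = 0.001445 mol, which equals the excess n(HNO3).
So n(HNO3) consumed by the sample = 0.02216 - 0.001445 = 0.02071 mol.
n(CaCO3) = 0.02071 / 2 = 0.01036 mol.
mass = 0.01036 mol x 100.09 g/mol = 1.04 g.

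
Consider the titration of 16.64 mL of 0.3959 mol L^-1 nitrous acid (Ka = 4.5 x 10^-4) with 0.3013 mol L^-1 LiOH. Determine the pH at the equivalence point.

8.29

n(HNO2) = 0.3959 x 0.01664 = 0.006588 mol; V(LiOH) at equivalence = 0.006588/0.3013 = 0.02186 L.
At equivalence all the acid is converted to NO2-; total volume = 0.01664 + 0.02186 = 0.03850 L, so [NO2-] = 0.006588/0.03850 = 0.1711 M.
Kb = Kw/Ka = 1.0e-14 / 4.5 x 10^-4 = 2.22e-11.
[OH^-] = sqrt(Kb x [NO2-]) = sqrt(2.22e-11 x 0.1711) = 1.95e-6 M.
pOH = 5.71, so pH = 14.00 - 5.71 = 8.29.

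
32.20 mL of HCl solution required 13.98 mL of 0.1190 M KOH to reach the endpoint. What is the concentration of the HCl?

n(KOH) delivered = 0.1190 x 0.01398 = 0.001664 mol.
For a 1:1 reaction, n(HCl) = 0.001664 mol.
[HCl] = 0.001664 mol / 0.03220 L = 0.0517 M.

0.0517 M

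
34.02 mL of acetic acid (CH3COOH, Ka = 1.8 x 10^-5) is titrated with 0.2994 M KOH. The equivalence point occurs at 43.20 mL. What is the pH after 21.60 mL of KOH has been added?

21.60 mL is exactly half the equivalence volume (43.20/2), i.e. the half-equivalence point.
There, n(HA) = n(A^-), so pH = pKa = -log(1.8 x 10^-5) = 4.74.

4.74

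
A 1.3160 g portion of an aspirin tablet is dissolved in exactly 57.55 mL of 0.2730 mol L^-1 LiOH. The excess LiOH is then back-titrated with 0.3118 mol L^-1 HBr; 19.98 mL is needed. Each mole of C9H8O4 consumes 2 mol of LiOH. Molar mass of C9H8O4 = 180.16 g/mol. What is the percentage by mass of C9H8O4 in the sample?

Total n(LiOH) added = 0.2730 x 0.05755 = 0.01571 mol.
n(HBr) used = 0.3118 x 0.01998 = 0.006230 mol, which equals the excess n(LiOH).
So n(LiOH) consumed by the sample = 0.01571 - 0.006230 = 0.009481 mol.
n(C9H8O4) = 0.009481 / 2 = 0.004741 mol.
mass C9H8O4 = 0.004741 x 180.16 = 0.8541 g, so %C9H8O4 = 0.8541/1.3160 x 100 = 64.9%.

64.9%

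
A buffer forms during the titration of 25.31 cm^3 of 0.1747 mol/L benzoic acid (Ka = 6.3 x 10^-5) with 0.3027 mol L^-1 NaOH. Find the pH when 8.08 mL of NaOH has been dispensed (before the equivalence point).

4.29

Initial n(C6H5COOH) = 0.1747 x 0.02531 = 0.004422 mol.
n(NaOH) added = 0.3027 x 0.008080 = 0.002446 mol, converting that many moles of C6H5COOH to C6H5COO-.
Remaining n(C6H5COOH) = 0.001976 mol; n(C6H5COO-) = 0.002446 mol.
By Henderson-Hasselbalch, pH = pKa + log([A^-]/[HA]) = 4.20 + log(0.002446/0.001976) = 4.20 + (+0.09) = 4.29.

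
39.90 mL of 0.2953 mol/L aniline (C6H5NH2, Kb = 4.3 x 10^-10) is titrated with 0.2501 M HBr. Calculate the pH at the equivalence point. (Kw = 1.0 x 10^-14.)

2.75

n(C6H5NH2) = 0.2953 x 0.03990 = 0.01178 mol; V(HBr) at equivalence = 0.01178/0.2501 = 0.04711 L.
At equivalence the base is fully converted to C6H5NH3+; total volume = 0.08701 L, so [C6H5NH3+] = 0.01178/0.08701 = 0.1354 M.
Ka(C6H5NH3+) = Kw/Kb = 1.0e-14 / 4.3 x 10^-10 = 2.33e-5.
[H^+] = sqrt(Ka x [C6H5NH3+]) = sqrt(2.33e-5 x 0.1354) = 0.00177 M.
pH = -log(0.00177) = 2.75.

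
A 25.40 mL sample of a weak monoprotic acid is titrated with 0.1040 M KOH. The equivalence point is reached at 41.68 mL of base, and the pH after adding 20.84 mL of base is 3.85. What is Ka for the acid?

1.4 x 10^-4

20.84 mL is half of the equivalence volume, so this is the half-equivalence point where [HA] = [A^-].
At half-equivalence pH = pKa, so pKa = 3.85.
Ka = 10^(-3.85) = 1.4 x 10^-4.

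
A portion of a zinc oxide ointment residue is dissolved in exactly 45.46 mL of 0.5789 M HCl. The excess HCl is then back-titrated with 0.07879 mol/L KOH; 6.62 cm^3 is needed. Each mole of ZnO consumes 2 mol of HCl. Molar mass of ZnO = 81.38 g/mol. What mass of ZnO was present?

Total n(HCl) added = 0.5789 x 0.04546 = 0.02632 mol.
n(KOH) used = 0.07879 x 0.006620 = 0.0005216 mol, which equals the excess n(HCl).
So n(HCl) consumed by the sample = 0.02632 - 0.0005216 = 0.02580 mol.
n(ZnO) = 0.02580 / 2 = 0.01290 mol.
mass = 0.01290 mol x 81.38 g/mol = 1.05 g.

1.05 g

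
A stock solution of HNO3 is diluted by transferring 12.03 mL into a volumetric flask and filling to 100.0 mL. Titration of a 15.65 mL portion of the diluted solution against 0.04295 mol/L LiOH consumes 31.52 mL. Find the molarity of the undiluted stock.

n(LiOH) = 0.04295 x 0.03152 = 0.001354 mol.
n(HNO3) in the aliquot = 0.001354 mol.
[diluted HNO3] = 0.001354 / 0.01565 = 0.08650 M.
Dilution factor = 100.0/12.03 = 8.313, so [stock] = 0.08650 x 8.313 = 0.719 M.

0.719 M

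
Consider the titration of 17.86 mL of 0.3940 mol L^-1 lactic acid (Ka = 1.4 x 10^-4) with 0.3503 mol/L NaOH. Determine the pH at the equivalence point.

n(HC3H5O3) = 0.3940 x 0.01786 = 0.007037 mol; V(NaOH) at equivalence = 0.007037/0.3503 = 0.02009 L.
At equivalence all the acid is converted to C3H5O3-; total volume = 0.01786 + 0.02009 = 0.03795 L, so [C3H5O3-] = 0.007037/0.03795 = 0.1854 M.
Kb = Kw/Ka = 1.0e-14 / 1.4 x 10^-4 = 7.14e-11.
[OH^-] = sqrt(Kb x [C3H5O3-]) = sqrt(7.14e-11 x 0.1854) = 3.64e-6 M.
pOH = 5.44, so pH = 14.00 - 5.44 = 8.56.

8.56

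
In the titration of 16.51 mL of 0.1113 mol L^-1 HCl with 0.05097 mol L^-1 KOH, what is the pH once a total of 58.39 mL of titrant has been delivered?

n(acid) = 0.1113 x 0.01651 = 0.001838 mol; n(KOH) added = 0.05097 x 0.05839 = 0.002976 mol.
Base is in excess by 0.002976 - 0.001838 = 0.001139 mol in a total volume of 0.07490 L.
[OH^-] = 0.001139/0.07490 = 0.01520 M, so pOH = 1.82 and pH = 14.00 - 1.82 = 12.18.

12.18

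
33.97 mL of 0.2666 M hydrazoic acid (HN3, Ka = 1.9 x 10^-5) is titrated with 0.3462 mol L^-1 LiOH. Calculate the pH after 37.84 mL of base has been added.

n(acid) = 0.2666 x 0.03397 = 0.009056 mol; n(LiOH) added = 0.3462 x 0.03784 = 0.01310 mol.
Base is in excess by 0.01310 - 0.009056 = 0.004044 mol in a total volume of 0.07181 L.
[OH^-] = 0.004044/0.07181 = 0.05631 M, so pOH = 1.25 and pH = 14.00 - 1.25 = 12.75.

12.75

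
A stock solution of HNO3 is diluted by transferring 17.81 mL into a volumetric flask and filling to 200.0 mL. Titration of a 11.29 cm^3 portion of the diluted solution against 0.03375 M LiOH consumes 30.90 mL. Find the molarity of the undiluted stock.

1.04 M

n(LiOH) = 0.03375 x 0.03090 = 0.001043 mol.
n(HNO3) in the aliquot = 0.001043 mol.
[diluted HNO3] = 0.001043 / 0.01129 = 0.09237 M.
Dilution factor = 200.0/17.81 = 11.23, so [stock] = 0.09237 x 11.23 = 1.04 M.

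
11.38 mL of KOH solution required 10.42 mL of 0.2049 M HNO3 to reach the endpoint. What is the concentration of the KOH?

n(HNO3) delivered = 0.2049 x 0.01042 = 0.002135 mol.
For a 1:1 reaction, n(KOH) = 0.002135 mol.
[KOH] = 0.002135 mol / 0.01138 L = 0.188 M.

0.188 M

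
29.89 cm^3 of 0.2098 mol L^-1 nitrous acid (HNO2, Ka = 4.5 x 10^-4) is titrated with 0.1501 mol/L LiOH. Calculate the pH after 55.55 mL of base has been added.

n(acid) = 0.2098 x 0.02989 = 0.006271 mol; n(LiOH) added = 0.1501 x 0.05555 = 0.008338 mol.
Base is in excess by 0.008338 - 0.006271 = 0.002067 mol in a total volume of 0.08544 L.
[OH^-] = 0.002067/0.08544 = 0.02419 M, so pOH = 1.62 and pH = 14.00 - 1.62 = 12.38.

12.38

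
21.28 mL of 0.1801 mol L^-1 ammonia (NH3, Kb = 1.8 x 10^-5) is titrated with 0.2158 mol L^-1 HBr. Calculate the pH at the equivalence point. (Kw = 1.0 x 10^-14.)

5.13

n(NH3) = 0.1801 x 0.02128 = 0.003833 mol; V(HBr) at equivalence = 0.003833/0.2158 = 0.01776 L.
At equivalence the base is fully converted to NH4+; total volume = 0.03904 L, so [NH4+] = 0.003833/0.03904 = 0.09817 M.
Ka(NH4+) = Kw/Kb = 1.0e-14 / 1.8 x 10^-5 = 5.56e-10.
[H^+] = sqrt(Ka x [NH4+]) = sqrt(5.56e-10 x 0.09817) = 7.39e-6 M.
pH = -log(7.39e-6) = 5.13.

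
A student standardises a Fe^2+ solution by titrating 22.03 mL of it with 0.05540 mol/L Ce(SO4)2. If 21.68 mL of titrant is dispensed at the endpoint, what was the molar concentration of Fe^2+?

0.0545 M

n(Ce(SO4)2) = 0.05540 x 0.02168 = 0.001201 mol.
From the balanced equation, 1 mol Ce(SO4)2 reacts with 1 mol Fe^2+, so n(Fe^2+) = 0.001201 x 1/1 = 0.001201 mol.
[Fe^2+] = 0.001201 / 0.02203 L = 0.0545 M.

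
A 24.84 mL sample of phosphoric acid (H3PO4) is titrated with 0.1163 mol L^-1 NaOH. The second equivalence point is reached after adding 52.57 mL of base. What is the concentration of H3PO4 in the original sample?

n(NaOH) = 0.1163 x 0.05257 = 0.006114 mol.
At the second equivalence point, 2 mol OH^- react per mol H3PO4, so n(H3PO4) = 0.006114 / 2 = 0.003057 mol.
[H3PO4] = 0.003057 / 0.02484 L = 0.123 M.

0.123 M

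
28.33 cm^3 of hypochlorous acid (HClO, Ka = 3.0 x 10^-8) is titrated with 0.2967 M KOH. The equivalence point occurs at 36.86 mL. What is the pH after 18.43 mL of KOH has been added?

18.43 mL is exactly half the equivalence volume (36.86/2), i.e. the half-equivalence point.
There, n(HA) = n(A^-), so pH = pKa = -log(3.0 x 10^-8) = 7.52.

7.52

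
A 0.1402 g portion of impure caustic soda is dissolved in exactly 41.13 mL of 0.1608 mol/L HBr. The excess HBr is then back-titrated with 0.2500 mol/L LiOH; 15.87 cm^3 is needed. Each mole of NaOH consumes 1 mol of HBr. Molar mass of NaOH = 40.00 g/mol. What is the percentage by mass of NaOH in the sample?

75.5%

Total n(HBr) added = 0.1608 x 0.04113 = 0.006614 mol.
n(LiOH) used = 0.2500 x 0.01587 = 0.003967 mol, which equals the excess n(HBr).
So n(HBr) consumed by the sample = 0.006614 - 0.003967 = 0.002646 mol.
n(NaOH) = 0.002646 / 1 = 0.002646 mol.
mass NaOH = 0.002646 x 40.00 = 0.1058 g, so %NaOH = 0.1058/0.1402 x 100 = 75.5%.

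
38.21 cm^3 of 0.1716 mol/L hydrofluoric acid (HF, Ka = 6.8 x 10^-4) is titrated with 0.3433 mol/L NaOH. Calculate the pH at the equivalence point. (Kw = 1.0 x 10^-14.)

n(HF) = 0.1716 x 0.03821 = 0.006557 mol; V(NaOH) at equivalence = 0.006557/0.3433 = 0.01910 L.
At equivalence all the acid is converted to F-; total volume = 0.03821 + 0.01910 = 0.05731 L, so [F-] = 0.006557/0.05731 = 0.1144 M.
Kb = Kw/Ka = 1.0e-14 / 6.8 x 10^-4 = 1.47e-11.
[OH^-] = sqrt(Kb x [F-]) = sqrt(1.47e-11 x 0.1144) = 1.30e-6 M.
pOH = 5.89, so pH = 14.00 - 5.89 = 8.11.

8.11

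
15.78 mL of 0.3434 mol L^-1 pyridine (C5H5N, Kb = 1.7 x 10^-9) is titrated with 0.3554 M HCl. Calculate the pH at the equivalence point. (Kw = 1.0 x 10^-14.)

2.99

n(C5H5N) = 0.3434 x 0.01578 = 0.005419 mol; V(HCl) at equivalence = 0.005419/0.3554 = 0.01525 L.
At equivalence the base is fully converted to C5H5NH+; total volume = 0.03103 L, so [C5H5NH+] = 0.005419/0.03103 = 0.1746 M.
Ka(C5H5NH+) = Kw/Kb = 1.0e-14 / 1.7 x 10^-9 = 5.88e-6.
[H^+] = sqrt(Ka x [C5H5NH+]) = sqrt(5.88e-6 x 0.1746) = 0.00101 M.
pH = -log(0.00101) = 2.99.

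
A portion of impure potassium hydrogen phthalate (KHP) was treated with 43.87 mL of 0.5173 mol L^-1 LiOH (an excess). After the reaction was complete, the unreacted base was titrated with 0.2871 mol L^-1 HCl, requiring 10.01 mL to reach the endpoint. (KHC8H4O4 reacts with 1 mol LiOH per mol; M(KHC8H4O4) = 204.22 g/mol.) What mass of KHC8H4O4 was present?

4.05 g

Total n(LiOH) added = 0.5173 x 0.04387 = 0.02269 mol.
n(HCl) used = 0.2871 x 0.01001 = 0.002874 mol, which equals the excess n(LiOH).
So n(LiOH) consumed by the sample = 0.02269 - 0.002874 = 0.01982 mol.
n(KHC8H4O4) = 0.01982 / 1 = 0.01982 mol.
mass = 0.01982 mol x 204.22 g/mol = 4.05 g.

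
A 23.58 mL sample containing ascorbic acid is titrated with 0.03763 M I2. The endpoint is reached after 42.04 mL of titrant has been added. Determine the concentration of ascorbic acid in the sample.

n(I2) = 0.03763 x 0.04204 = 0.001582 mol.
From the balanced equation, 1 mol I2 reacts with 1 mol ascorbic acid, so n(ascorbic acid) = 0.001582 x 1/1 = 0.001582 mol.
[ascorbic acid] = 0.001582 / 0.02358 L = 0.0671 M.

0.0671 M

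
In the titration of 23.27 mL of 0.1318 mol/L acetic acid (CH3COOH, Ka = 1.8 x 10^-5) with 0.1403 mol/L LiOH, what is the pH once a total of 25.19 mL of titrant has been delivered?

n(acid) = 0.1318 x 0.02327 = 0.003067 mol; n(LiOH) added = 0.1403 x 0.02519 = 0.003534 mol.
Base is in excess by 0.003534 - 0.003067 = 0.0004672 mol in a total volume of 0.04846 L.
[OH^-] = 0.0004672/0.04846 = 0.009640 M, so pOH = 2.02 and pH = 14.00 - 2.02 = 11.98.

11.98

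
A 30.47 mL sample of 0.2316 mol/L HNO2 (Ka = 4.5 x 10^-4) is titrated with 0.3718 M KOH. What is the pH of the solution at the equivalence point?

n(HNO2) = 0.2316 x 0.03047 = 0.007057 mol; V(KOH) at equivalence = 0.007057/0.3718 = 0.01898 L.
At equivalence all the acid is converted to NO2-; total volume = 0.03047 + 0.01898 = 0.04945 L, so [NO2-] = 0.007057/0.04945 = 0.1427 M.
Kb = Kw/Ka = 1.0e-14 / 4.5 x 10^-4 = 2.22e-11.
[OH^-] = sqrt(Kb x [NO2-]) = sqrt(2.22e-11 x 0.1427) = 1.78e-6 M.
pOH = 5.75, so pH = 14.00 - 5.75 = 8.25.

8.25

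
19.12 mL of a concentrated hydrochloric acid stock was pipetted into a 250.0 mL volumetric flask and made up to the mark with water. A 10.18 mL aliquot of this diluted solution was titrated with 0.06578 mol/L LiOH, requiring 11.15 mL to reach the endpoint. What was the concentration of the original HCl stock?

n(LiOH) = 0.06578 x 0.01115 = 0.0007334 mol.
n(HCl) in the aliquot = 0.0007334 mol.
[diluted HCl] = 0.0007334 / 0.01018 = 0.07205 M.
Dilution factor = 250.0/19.12 = 13.08, so [stock] = 0.07205 x 13.08 = 0.942 M.

0.942 M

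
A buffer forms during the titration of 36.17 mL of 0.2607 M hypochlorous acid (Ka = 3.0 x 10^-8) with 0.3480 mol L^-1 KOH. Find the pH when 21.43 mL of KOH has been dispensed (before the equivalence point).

Initial n(HClO) = 0.2607 x 0.03617 = 0.009430 mol.
n(KOH) added = 0.3480 x 0.02143 = 0.007458 mol, converting that many moles of HClO to ClO-.
Remaining n(HClO) = 0.001972 mol; n(ClO-) = 0.007458 mol.
By Henderson-Hasselbalch, pH = pKa + log([A^-]/[HA]) = 7.52 + log(0.007458/0.001972) = 7.52 + (+0.58) = 8.10.

8.10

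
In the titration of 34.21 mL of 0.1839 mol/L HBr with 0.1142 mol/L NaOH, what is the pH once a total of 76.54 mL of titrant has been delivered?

12.34

n(acid) = 0.1839 x 0.03421 = 0.006291 mol; n(NaOH) added = 0.1142 x 0.07654 = 0.008741 mol.
Base is in excess by 0.008741 - 0.006291 = 0.002450 mol in a total volume of 0.1108 L.
[OH^-] = 0.002450/0.1108 = 0.02212 M, so pOH = 1.66 and pH = 14.00 - 1.66 = 12.34.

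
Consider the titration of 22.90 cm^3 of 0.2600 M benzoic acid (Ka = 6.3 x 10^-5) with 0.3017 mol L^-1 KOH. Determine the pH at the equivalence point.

8.67

n(C6H5COOH) = 0.2600 x 0.02290 = 0.005954 mol; V(KOH) at equivalence = 0.005954/0.3017 = 0.01973 L.
At equivalence all the acid is converted to C6H5COO-; total volume = 0.02290 + 0.01973 = 0.04263 L, so [C6H5COO-] = 0.005954/0.04263 = 0.1397 M.
Kb = Kw/Ka = 1.0e-14 / 6.3 x 10^-5 = 1.59e-10.
[OH^-] = sqrt(Kb x [C6H5COO-]) = sqrt(1.59e-10 x 0.1397) = 4.71e-6 M.
pOH = 5.33, so pH = 14.00 - 5.33 = 8.67.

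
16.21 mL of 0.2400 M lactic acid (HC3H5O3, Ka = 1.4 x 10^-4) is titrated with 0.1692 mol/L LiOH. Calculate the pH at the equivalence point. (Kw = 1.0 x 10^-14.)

n(HC3H5O3) = 0.2400 x 0.01621 = 0.003890 mol; V(LiOH) at equivalence = 0.003890/0.1692 = 0.02299 L.
At equivalence all the acid is converted to C3H5O3-; total volume = 0.01621 + 0.02299 = 0.03920 L, so [C3H5O3-] = 0.003890/0.03920 = 0.09924 M.
Kb = Kw/Ka = 1.0e-14 / 1.4 x 10^-4 = 7.14e-11.
[OH^-] = sqrt(Kb x [C3H5O3-]) = sqrt(7.14e-11 x 0.09924) = 2.66e-6 M.
pOH = 5.57, so pH = 14.00 - 5.57 = 8.43.

8.43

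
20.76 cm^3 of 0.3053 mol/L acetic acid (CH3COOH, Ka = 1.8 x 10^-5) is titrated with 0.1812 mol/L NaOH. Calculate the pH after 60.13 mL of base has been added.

n(acid) = 0.3053 x 0.02076 = 0.006338 mol; n(NaOH) added = 0.1812 x 0.06013 = 0.01090 mol.
Base is in excess by 0.01090 - 0.006338 = 0.004558 mol in a total volume of 0.08089 L.
[OH^-] = 0.004558/0.08089 = 0.05634 M, so pOH = 1.25 and pH = 14.00 - 1.25 = 12.75.

12.75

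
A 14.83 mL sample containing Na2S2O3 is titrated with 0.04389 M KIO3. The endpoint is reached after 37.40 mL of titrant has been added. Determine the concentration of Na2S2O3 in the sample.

0.664 M

n(KIO3) = 0.04389 x 0.03740 = 0.001641 mol.
From the balanced equation, 1 mol KIO3 reacts with 6 mol Na2S2O3, so n(Na2S2O3) = 0.001641 x 6/1 = 0.009849 mol.
[Na2S2O3] = 0.009849 / 0.01483 L = 0.664 M.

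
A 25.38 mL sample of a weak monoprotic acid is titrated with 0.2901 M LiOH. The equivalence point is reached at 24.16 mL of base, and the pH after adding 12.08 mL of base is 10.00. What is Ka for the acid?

1.0 x 10^-10

12.08 mL is half of the equivalence volume, so this is the half-equivalence point where [HA] = [A^-].
At half-equivalence pH = pKa, so pKa = 10.00.
Ka = 10^(-10.00) = 1.0 x 10^-10.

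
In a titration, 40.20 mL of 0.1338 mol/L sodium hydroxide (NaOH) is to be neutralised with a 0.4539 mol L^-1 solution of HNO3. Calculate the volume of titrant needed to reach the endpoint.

n(NaOH) = 0.1338 mol/L x 0.04020 L = 0.005379 mol.
At equivalence n(HNO3) = n(NaOH) = 0.005379 mol.
V(HNO3) = 0.005379 / 0.4539 = 0.01185 L = 11.9 mL.

11.9 mL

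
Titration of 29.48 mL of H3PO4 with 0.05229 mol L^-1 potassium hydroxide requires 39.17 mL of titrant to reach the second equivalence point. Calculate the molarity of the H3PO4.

0.0347 M

n(KOH) = 0.05229 x 0.03917 = 0.002048 mol.
At the second equivalence point, 2 mol OH^- react per mol H3PO4, so n(H3PO4) = 0.002048 / 2 = 0.001024 mol.
[H3PO4] = 0.001024 / 0.02948 L = 0.0347 M.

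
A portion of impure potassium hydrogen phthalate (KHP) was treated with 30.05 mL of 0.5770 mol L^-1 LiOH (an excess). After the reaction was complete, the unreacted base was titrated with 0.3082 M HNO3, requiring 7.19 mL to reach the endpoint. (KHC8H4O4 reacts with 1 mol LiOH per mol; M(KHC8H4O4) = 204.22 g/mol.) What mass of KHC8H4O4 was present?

3.09 g

Total n(LiOH) added = 0.5770 x 0.03005 = 0.01734 mol.
n(HNO3) used = 0.3082 x 0.007190 = 0.002216 mol, which equals the excess n(LiOH).
So n(LiOH) consumed by the sample = 0.01734 - 0.002216 = 0.01512 mol.
n(KHC8H4O4) = 0.01512 / 1 = 0.01512 mol.
mass = 0.01512 mol x 204.22 g/mol = 3.09 g.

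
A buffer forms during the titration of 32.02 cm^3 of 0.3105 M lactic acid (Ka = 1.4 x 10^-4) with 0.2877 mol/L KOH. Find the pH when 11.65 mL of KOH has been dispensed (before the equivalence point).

3.56

Initial n(HC3H5O3) = 0.3105 x 0.03202 = 0.009942 mol.
n(KOH) added = 0.2877 x 0.01165 = 0.003352 mol, converting that many moles of HC3H5O3 to C3H5O3-.
Remaining n(HC3H5O3) = 0.006591 mol; n(C3H5O3-) = 0.003352 mol.
By Henderson-Hasselbalch, pH = pKa + log([A^-]/[HA]) = 3.85 + log(0.003352/0.006591) = 3.85 + (-0.29) = 3.56.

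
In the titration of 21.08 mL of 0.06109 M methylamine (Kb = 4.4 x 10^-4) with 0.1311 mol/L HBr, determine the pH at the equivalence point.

n(CH3NH2) = 0.06109 x 0.02108 = 0.001288 mol; V(HBr) at equivalence = 0.001288/0.1311 = 0.009823 L.
At equivalence the base is fully converted to CH3NH3+; total volume = 0.03090 L, so [CH3NH3+] = 0.001288/0.03090 = 0.04167 M.
Ka(CH3NH3+) = Kw/Kb = 1.0e-14 / 4.4 x 10^-4 = 2.27e-11.
[H^+] = sqrt(Ka x [CH3NH3+]) = sqrt(2.27e-11 x 0.04167) = 9.73e-7 M.
pH = -log(9.73e-7) = 6.01.

6.01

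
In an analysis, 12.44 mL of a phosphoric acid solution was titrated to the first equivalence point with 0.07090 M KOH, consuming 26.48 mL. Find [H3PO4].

0.151 M

n(KOH) = 0.07090 x 0.02648 = 0.001877 mol.
At the first equivalence point, 1 mol OH^- react per mol H3PO4, so n(H3PO4) = 0.001877 / 1 = 0.001877 mol.
[H3PO4] = 0.001877 / 0.01244 L = 0.151 M.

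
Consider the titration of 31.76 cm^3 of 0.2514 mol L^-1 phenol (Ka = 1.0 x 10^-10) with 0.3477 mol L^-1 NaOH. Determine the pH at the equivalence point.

n(C6H5OH) = 0.2514 x 0.03176 = 0.007984 mol; V(NaOH) at equivalence = 0.007984/0.3477 = 0.02296 L.
At equivalence all the acid is converted to C6H5O-; total volume = 0.03176 + 0.02296 = 0.05472 L, so [C6H5O-] = 0.007984/0.05472 = 0.1459 M.
Kb = Kw/Ka = 1.0e-14 / 1.0 x 10^-10 = 0.000100.
[OH^-] = sqrt(Kb x [C6H5O-]) = sqrt(0.000100 x 0.1459) = 0.00382 M.
pOH = 2.42, so pH = 14.00 - 2.42 = 11.58.

11.58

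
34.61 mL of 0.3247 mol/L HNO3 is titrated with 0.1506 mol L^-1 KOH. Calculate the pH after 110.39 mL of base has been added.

12.57

n(acid) = 0.3247 x 0.03461 = 0.01124 mol; n(KOH) added = 0.1506 x 0.1104 = 0.01662 mol.
Base is in excess by 0.01662 - 0.01124 = 0.005387 mol in a total volume of 0.1450 L.
[OH^-] = 0.005387/0.1450 = 0.03715 M, so pOH = 1.43 and pH = 14.00 - 1.43 = 12.57.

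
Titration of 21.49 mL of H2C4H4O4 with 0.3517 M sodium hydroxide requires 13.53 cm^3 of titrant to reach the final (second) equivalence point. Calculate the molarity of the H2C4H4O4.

n(NaOH) = 0.3517 x 0.01353 = 0.004759 mol.
At the final (second) equivalence point, 2 mol OH^- react per mol H2C4H4O4, so n(H2C4H4O4) = 0.004759 / 2 = 0.002379 mol.
[H2C4H4O4] = 0.002379 / 0.02149 L = 0.111 M.

0.111 M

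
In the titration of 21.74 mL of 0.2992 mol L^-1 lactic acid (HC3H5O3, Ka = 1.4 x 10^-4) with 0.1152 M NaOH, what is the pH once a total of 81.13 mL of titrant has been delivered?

n(acid) = 0.2992 x 0.02174 = 0.006505 mol; n(NaOH) added = 0.1152 x 0.08113 = 0.009346 mol.
Base is in excess by 0.009346 - 0.006505 = 0.002842 mol in a total volume of 0.1029 L.
[OH^-] = 0.002842/0.1029 = 0.02762 M, so pOH = 1.56 and pH = 14.00 - 1.56 = 12.44.

12.44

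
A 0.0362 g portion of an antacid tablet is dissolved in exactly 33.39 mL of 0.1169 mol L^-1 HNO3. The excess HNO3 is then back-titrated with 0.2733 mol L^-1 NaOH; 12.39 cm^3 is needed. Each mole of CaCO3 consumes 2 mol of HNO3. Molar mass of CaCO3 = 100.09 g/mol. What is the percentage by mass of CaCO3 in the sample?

Total n(HNO3) added = 0.1169 x 0.03339 = 0.003903 mol.
n(NaOH) used = 0.2733 x 0.01239 = 0.003386 mol, which equals the excess n(HNO3).
So n(HNO3) consumed by the sample = 0.003903 - 0.003386 = 0.0005171 mol.
n(CaCO3) = 0.0005171 / 2 = 0.0002586 mol.
mass CaCO3 = 0.0002586 x 100.09 = 0.02588 g, so %CaCO3 = 0.02588/0.0362 x 100 = 71.5%.

71.5%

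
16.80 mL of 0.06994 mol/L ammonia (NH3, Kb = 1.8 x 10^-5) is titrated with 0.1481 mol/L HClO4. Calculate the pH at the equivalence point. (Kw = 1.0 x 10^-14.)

5.29

n(NH3) = 0.06994 x 0.01680 = 0.001175 mol; V(HClO4) at equivalence = 0.001175/0.1481 = 0.007934 L.
At equivalence the base is fully converted to NH4+; total volume = 0.02473 L, so [NH4+] = 0.001175/0.02473 = 0.04751 M.
Ka(NH4+) = Kw/Kb = 1.0e-14 / 1.8 x 10^-5 = 5.56e-10.
[H^+] = sqrt(Ka x [NH4+]) = sqrt(5.56e-10 x 0.04751) = 5.14e-6 M.
pH = -log(5.14e-6) = 5.29.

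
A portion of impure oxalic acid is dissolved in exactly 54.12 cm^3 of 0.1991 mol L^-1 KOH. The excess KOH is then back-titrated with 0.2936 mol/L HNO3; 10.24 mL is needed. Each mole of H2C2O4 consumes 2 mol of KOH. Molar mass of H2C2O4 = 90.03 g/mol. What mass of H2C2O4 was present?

0.350 g

Total n(KOH) added = 0.1991 x 0.05412 = 0.01078 mol.
n(HNO3) used = 0.2936 x 0.01024 = 0.003006 mol, which equals the excess n(KOH).
So n(KOH) consumed by the sample = 0.01078 - 0.003006 = 0.007769 mol.
n(H2C2O4) = 0.007769 / 2 = 0.003884 mol.
mass = 0.003884 mol x 90.03 g/mol = 0.350 g.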